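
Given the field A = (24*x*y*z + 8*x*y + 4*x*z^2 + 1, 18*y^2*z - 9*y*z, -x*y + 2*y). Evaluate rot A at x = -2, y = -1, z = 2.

(-23, 15, 112)

(∇×A)₁ = ∂A₃/∂y − ∂A₂/∂z = -x - 18*y^2 + 9*y + 2
(∇×A)₂ = ∂A₁/∂z − ∂A₃/∂x = 24*x*y + 8*x*z + y
(∇×A)₃ = ∂A₂/∂x − ∂A₁/∂y = -24*x*z - 8*x
∇×A = (-x - 18*y^2 + 9*y + 2, 24*x*y + 8*x*z + y, -24*x*z - 8*x)
At (-2, -1, 2): (-23, 15, 112).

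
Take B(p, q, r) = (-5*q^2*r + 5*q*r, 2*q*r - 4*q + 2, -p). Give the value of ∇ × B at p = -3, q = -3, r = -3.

(6, -59, 105)

(∇×B)₁ = ∂B₃/∂q − ∂B₂/∂r = -2*q
(∇×B)₂ = ∂B₁/∂r − ∂B₃/∂p = -5*q^2 + 5*q + 1
(∇×B)₃ = ∂B₂/∂p − ∂B₁/∂q = 10*q*r - 5*r
∇×B = (-2*q, -5*q^2 + 5*q + 1, 10*q*r - 5*r)
At (-3, -3, -3): (6, -59, 105).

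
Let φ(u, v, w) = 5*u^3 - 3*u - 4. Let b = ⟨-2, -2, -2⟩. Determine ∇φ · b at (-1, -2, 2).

-24

∂φ/∂u = 15*u^2 - 3
∂φ/∂v = 0
∂φ/∂w = 0
∇φ at (-1, -2, 2) = (12, 0, 0)
∇φ · b = (12)(-2) + (0)(-2) + (0)(-2) = -24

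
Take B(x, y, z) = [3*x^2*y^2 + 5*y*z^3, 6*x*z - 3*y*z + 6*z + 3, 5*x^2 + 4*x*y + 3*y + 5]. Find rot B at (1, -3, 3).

(∇×B)₁ = ∂B₃/∂y − ∂B₂/∂z = -2*x + 3*y - 3
(∇×B)₂ = ∂B₁/∂z − ∂B₃/∂x = -10*x + 15*y*z^2 - 4*y
(∇×B)₃ = ∂B₂/∂x − ∂B₁/∂y = -6*x^2*y - 5*z^3 + 6*z
∇×B = (-2*x + 3*y - 3, -10*x + 15*y*z^2 - 4*y, -6*x^2*y - 5*z^3 + 6*z)
At (1, -3, 3): (-14, -403, -99).

(-14, -403, -99)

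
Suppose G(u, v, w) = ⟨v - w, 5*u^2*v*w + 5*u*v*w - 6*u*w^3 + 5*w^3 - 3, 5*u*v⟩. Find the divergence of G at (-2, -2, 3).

30

∂G₁/∂u = 0
∂G₂/∂v = 5*u^2*w + 5*u*w
∂G₃/∂w = 0
∇·G = 5*u^2*w + 5*u*w
At (-2, -2, 3): 30.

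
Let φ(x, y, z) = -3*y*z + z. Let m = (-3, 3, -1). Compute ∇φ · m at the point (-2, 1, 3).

-25

∂φ/∂x = 0
∂φ/∂y = -3*z
∂φ/∂z = -3*y + 1
∇φ at (-2, 1, 3) = (0, -9, -2)
∇φ · m = (0)(-3) + (-9)(3) + (-2)(-1) = -25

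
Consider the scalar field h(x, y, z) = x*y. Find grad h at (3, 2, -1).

∂h/∂x = y
∂h/∂y = x
∂h/∂z = 0
∇h = (y, x, 0)
At (3, 2, -1): (2, 3, 0).

(2, 3, 0)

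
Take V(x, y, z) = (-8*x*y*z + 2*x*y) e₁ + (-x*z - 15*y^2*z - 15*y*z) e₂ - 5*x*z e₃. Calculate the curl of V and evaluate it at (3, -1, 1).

(3, 29, 17)

(∇×V)₁ = ∂V₃/∂y − ∂V₂/∂z = x + 15*y^2 + 15*y
(∇×V)₂ = ∂V₁/∂z − ∂V₃/∂x = -8*x*y + 5*z
(∇×V)₃ = ∂V₂/∂x − ∂V₁/∂y = 8*x*z - 2*x - z
∇×V = (x + 15*y^2 + 15*y, -8*x*y + 5*z, 8*x*z - 2*x - z)
At (3, -1, 1): (3, 29, 17).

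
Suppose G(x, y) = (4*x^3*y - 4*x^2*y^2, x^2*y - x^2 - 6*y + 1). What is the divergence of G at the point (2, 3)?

-2

∂G₁/∂x = 12*x^2*y - 8*x*y^2
∂G₂/∂y = x^2 - 6
∇·G = 12*x^2*y + x^2 - 8*x*y^2 - 6
At (2, 3): -2.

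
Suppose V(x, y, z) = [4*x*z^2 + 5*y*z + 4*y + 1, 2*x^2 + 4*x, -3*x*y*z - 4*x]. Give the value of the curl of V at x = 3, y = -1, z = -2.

(18, -43, 22)

(∇×V)₁ = ∂V₃/∂y − ∂V₂/∂z = -3*x*z
(∇×V)₂ = ∂V₁/∂z − ∂V₃/∂x = 8*x*z + 3*y*z + 5*y + 4
(∇×V)₃ = ∂V₂/∂x − ∂V₁/∂y = 4*x - 5*z
∇×V = (-3*x*z, 8*x*z + 3*y*z + 5*y + 4, 4*x - 5*z)
At (3, -1, -2): (18, -43, 22).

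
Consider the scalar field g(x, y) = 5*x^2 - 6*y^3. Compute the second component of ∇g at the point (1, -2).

-72

(∇g)_2 = ∂g/∂y = -18*y^2
At (1, -2): -72.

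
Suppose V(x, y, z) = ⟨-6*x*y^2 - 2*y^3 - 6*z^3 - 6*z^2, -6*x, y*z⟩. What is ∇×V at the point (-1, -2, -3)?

(-3, -126, 42)

(∇×V)₁ = ∂V₃/∂y − ∂V₂/∂z = z
(∇×V)₂ = ∂V₁/∂z − ∂V₃/∂x = -18*z^2 - 12*z
(∇×V)₃ = ∂V₂/∂x − ∂V₁/∂y = 12*x*y + 6*y^2 - 6
∇×V = (z, -18*z^2 - 12*z, 12*x*y + 6*y^2 - 6)
At (-1, -2, -3): (-3, -126, 42).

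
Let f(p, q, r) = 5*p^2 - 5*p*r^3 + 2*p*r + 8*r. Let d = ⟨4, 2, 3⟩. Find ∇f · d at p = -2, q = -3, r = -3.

1258

∂f/∂p = 10*p - 5*r^3 + 2*r
∂f/∂q = 0
∂f/∂r = -15*p*r^2 + 2*p + 8
∇f at (-2, -3, -3) = (109, 0, 274)
∇f · d = (109)(4) + (0)(2) + (274)(3) = 1258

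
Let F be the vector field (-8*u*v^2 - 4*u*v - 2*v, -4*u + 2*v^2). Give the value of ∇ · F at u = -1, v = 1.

-8

∂F₁/∂u = -8*v^2 - 4*v
∂F₂/∂v = 4*v
∇·F = -8*v^2
At (-1, 1): -8.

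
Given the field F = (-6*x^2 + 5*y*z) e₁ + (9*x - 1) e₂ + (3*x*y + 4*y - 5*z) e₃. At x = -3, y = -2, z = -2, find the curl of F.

(-5, -4, 19)

(∇×F)₁ = ∂F₃/∂y − ∂F₂/∂z = 3*x + 4
(∇×F)₂ = ∂F₁/∂z − ∂F₃/∂x = 2*y
(∇×F)₃ = ∂F₂/∂x − ∂F₁/∂y = -5*z + 9
∇×F = (3*x + 4, 2*y, -5*z + 9)
At (-3, -2, -2): (-5, -4, 19).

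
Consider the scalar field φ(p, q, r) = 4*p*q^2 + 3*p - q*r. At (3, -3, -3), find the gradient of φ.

∂φ/∂p = 4*q^2 + 3
∂φ/∂q = 8*p*q - r
∂φ/∂r = -q
∇φ = (4*q^2 + 3, 8*p*q - r, -q)
At (3, -3, -3): (39, -69, 3).

(39, -69, 3)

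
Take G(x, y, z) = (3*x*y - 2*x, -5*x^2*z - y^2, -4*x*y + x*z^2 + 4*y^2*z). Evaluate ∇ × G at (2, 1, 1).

(∇×G)₁ = ∂G₃/∂y − ∂G₂/∂z = 5*x^2 - 4*x + 8*y*z
(∇×G)₂ = ∂G₁/∂z − ∂G₃/∂x = 4*y - z^2
(∇×G)₃ = ∂G₂/∂x − ∂G₁/∂y = -10*x*z - 3*x
∇×G = (5*x^2 - 4*x + 8*y*z, 4*y - z^2, -10*x*z - 3*x)
At (2, 1, 1): (20, 3, -26).

(20, 3, -26)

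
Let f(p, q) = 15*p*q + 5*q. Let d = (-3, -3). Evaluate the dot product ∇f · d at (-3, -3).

∂f/∂p = 15*q
∂f/∂q = 15*p + 5
∇f at (-3, -3) = (-45, -40)
∇f · d = (-45)(-3) + (-40)(-3) = 255

255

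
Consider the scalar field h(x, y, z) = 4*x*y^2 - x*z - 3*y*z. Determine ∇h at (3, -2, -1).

(17, -45, 3)

∂h/∂x = 4*y^2 - z
∂h/∂y = 8*x*y - 3*z
∂h/∂z = -x - 3*y
∇h = (4*y^2 - z, 8*x*y - 3*z, -x - 3*y)
At (3, -2, -1): (17, -45, 3).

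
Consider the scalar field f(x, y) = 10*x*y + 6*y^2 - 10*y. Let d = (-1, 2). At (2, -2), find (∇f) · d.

∂f/∂x = 10*y
∂f/∂y = 10*x + 12*y - 10
∇f at (2, -2) = (-20, -14)
∇f · d = (-20)(-1) + (-14)(2) = -8

-8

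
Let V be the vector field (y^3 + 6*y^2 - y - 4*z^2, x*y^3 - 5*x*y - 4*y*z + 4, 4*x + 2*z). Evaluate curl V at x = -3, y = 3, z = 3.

(12, -28, -50)

(∇×V)₁ = ∂V₃/∂y − ∂V₂/∂z = 4*y
(∇×V)₂ = ∂V₁/∂z − ∂V₃/∂x = -8*z - 4
(∇×V)₃ = ∂V₂/∂x − ∂V₁/∂y = y^3 - 3*y^2 - 17*y + 1
∇×V = (4*y, -8*z - 4, y^3 - 3*y^2 - 17*y + 1)
At (-3, 3, 3): (12, -28, -50).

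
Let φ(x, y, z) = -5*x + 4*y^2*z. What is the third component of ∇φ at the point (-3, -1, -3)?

4

(∇φ)_3 = ∂φ/∂z = 4*y^2
At (-3, -1, -3): 4.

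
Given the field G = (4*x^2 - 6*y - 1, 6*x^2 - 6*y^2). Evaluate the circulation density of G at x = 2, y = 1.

30

∂G₂/∂x = 12*x
∂G₁/∂y = -6
Scalar curl = 12*x + 6
At (2, 1): 30.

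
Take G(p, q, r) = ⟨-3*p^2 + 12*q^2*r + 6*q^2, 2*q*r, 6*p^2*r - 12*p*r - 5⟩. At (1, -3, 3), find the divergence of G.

∂G₁/∂p = -6*p
∂G₂/∂q = 2*r
∂G₃/∂r = 6*p^2 - 12*p
∇·G = 6*p^2 - 18*p + 2*r
At (1, -3, 3): -6.

-6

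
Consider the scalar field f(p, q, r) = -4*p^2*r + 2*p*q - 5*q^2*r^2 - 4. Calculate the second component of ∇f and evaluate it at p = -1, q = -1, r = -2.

38

(∇f)_2 = ∂f/∂q = 2*p - 10*q*r^2
At (-1, -1, -2): 38.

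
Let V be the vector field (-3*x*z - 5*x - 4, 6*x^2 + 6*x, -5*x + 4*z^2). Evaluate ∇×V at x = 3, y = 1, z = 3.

(∇×V)₁ = ∂V₃/∂y − ∂V₂/∂z = 0
(∇×V)₂ = ∂V₁/∂z − ∂V₃/∂x = -3*x + 5
(∇×V)₃ = ∂V₂/∂x − ∂V₁/∂y = 12*x + 6
∇×V = (0, -3*x + 5, 12*x + 6)
At (3, 1, 3): (0, -4, 42).

(0, -4, 42)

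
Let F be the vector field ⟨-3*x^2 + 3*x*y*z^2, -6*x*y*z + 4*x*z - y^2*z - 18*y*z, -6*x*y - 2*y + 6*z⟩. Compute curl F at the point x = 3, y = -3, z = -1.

(∇×F)₁ = ∂F₃/∂y − ∂F₂/∂z = 6*x*y - 10*x + y^2 + 18*y - 2
(∇×F)₂ = ∂F₁/∂z − ∂F₃/∂x = 6*x*y*z + 6*y
(∇×F)₃ = ∂F₂/∂x − ∂F₁/∂y = -3*x*z^2 - 6*y*z + 4*z
∇×F = (6*x*y - 10*x + y^2 + 18*y - 2, 6*x*y*z + 6*y, -3*x*z^2 - 6*y*z + 4*z)
At (3, -3, -1): (-131, 36, -31).

(-131, 36, -31)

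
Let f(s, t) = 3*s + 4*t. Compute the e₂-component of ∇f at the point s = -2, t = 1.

(∇f)_2 = ∂f/∂t = 4
At (-2, 1): 4.

4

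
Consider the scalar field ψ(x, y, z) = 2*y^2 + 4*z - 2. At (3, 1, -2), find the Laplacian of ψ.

∂²ψ/∂x² = 0
∂²ψ/∂y² = 4
∂²ψ/∂z² = 0
∇²ψ = 4
At (3, 1, -2): 4.

4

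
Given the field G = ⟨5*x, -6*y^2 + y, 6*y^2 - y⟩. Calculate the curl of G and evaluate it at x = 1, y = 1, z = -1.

(∇×G)₁ = ∂G₃/∂y − ∂G₂/∂z = 12*y - 1
(∇×G)₂ = ∂G₁/∂z − ∂G₃/∂x = 0
(∇×G)₃ = ∂G₂/∂x − ∂G₁/∂y = 0
∇×G = (12*y - 1, 0, 0)
At (1, 1, -1): (11, 0, 0).

(11, 0, 0)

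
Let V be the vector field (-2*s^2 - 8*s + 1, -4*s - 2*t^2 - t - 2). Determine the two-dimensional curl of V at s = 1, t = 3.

∂V₂/∂s = -4
∂V₁/∂t = 0
Scalar curl = -4
At (1, 3): -4.

-4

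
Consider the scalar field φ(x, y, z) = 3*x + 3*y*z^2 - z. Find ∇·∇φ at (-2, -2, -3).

-12

∂²φ/∂x² = 0
∂²φ/∂y² = 0
∂²φ/∂z² = 6*y
∇²φ = 6*y
At (-2, -2, -3): -12.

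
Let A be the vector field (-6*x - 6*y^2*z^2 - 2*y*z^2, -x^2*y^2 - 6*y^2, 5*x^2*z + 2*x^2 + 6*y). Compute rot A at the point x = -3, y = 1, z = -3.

(6, -30, 132)

(∇×A)₁ = ∂A₃/∂y − ∂A₂/∂z = 6
(∇×A)₂ = ∂A₁/∂z − ∂A₃/∂x = -10*x*z - 4*x - 12*y^2*z - 4*y*z
(∇×A)₃ = ∂A₂/∂x − ∂A₁/∂y = -2*x*y^2 + 12*y*z^2 + 2*z^2
∇×A = (6, -10*x*z - 4*x - 12*y^2*z - 4*y*z, -2*x*y^2 + 12*y*z^2 + 2*z^2)
At (-3, 1, -3): (6, -30, 132).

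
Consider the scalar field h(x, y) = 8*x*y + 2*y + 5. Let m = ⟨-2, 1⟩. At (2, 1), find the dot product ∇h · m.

∂h/∂x = 8*y
∂h/∂y = 8*x + 2
∇h at (2, 1) = (8, 18)
∇h · m = (8)(-2) + (18)(1) = 2

2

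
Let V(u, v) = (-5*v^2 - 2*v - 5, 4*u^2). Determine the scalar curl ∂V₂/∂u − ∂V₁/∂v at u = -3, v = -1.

-32

∂V₂/∂u = 8*u
∂V₁/∂v = -10*v - 2
Scalar curl = 8*u + 10*v + 2
At (-3, -1): -32.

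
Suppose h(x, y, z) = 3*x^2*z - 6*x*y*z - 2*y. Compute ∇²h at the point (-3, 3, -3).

-18

∂²h/∂x² = 6*z
∂²h/∂y² = 0
∂²h/∂z² = 0
∇²h = 6*z
At (-3, 3, -3): -18.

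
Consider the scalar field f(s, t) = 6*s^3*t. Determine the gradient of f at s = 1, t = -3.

(-54, 6)

∂f/∂s = 18*s^2*t
∂f/∂t = 6*s^3
∇f = (18*s^2*t, 6*s^3)
At (1, -3): (-54, 6).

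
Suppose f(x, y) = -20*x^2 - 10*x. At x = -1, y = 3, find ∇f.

(30, 0)

∂f/∂x = -40*x - 10
∂f/∂y = 0
∇f = (-40*x - 10, 0)
At (-1, 3): (30, 0).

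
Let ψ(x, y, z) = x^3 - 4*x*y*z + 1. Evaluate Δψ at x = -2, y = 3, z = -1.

-12

∂²ψ/∂x² = 6*x
∂²ψ/∂y² = 0
∂²ψ/∂z² = 0
∇²ψ = 6*x
At (-2, 3, -1): -12.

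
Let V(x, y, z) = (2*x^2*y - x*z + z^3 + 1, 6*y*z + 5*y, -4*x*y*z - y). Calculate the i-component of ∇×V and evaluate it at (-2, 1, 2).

9

(∇×V)_1 = ∂V₃/∂y − ∂V₂/∂z
= -4*x*z - 1 − (6*y)
= -4*x*z - 6*y - 1
At (-2, 1, 2): 9.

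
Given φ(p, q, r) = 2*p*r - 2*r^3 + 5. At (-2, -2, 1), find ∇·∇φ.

-12

∂²φ/∂p² = 0
∂²φ/∂q² = 0
∂²φ/∂r² = -12*r
∇²φ = -12*r
At (-2, -2, 1): -12.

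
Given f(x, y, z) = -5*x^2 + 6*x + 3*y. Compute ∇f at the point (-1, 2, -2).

∂f/∂x = -10*x + 6
∂f/∂y = 3
∂f/∂z = 0
∇f = (-10*x + 6, 3, 0)
At (-1, 2, -2): (16, 3, 0).

(16, 3, 0)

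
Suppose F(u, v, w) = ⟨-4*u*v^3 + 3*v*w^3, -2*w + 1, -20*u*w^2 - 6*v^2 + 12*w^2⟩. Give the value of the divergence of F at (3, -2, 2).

∂F₁/∂u = -4*v^3
∂F₂/∂v = 0
∂F₃/∂w = -40*u*w + 24*w
∇·F = -40*u*w - 4*v^3 + 24*w
At (3, -2, 2): -160.

-160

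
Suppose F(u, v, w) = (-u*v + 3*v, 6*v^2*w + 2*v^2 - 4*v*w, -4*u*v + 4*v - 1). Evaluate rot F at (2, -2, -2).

(-36, -8, -1)

(∇×F)₁ = ∂F₃/∂v − ∂F₂/∂w = -4*u - 6*v^2 + 4*v + 4
(∇×F)₂ = ∂F₁/∂w − ∂F₃/∂u = 4*v
(∇×F)₃ = ∂F₂/∂u − ∂F₁/∂v = u - 3
∇×F = (-4*u - 6*v^2 + 4*v + 4, 4*v, u - 3)
At (2, -2, -2): (-36, -8, -1).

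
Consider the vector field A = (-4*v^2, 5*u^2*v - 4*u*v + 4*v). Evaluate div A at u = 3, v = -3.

37

∂A₁/∂u = 0
∂A₂/∂v = 5*u^2 - 4*u + 4
∇·A = 5*u^2 - 4*u + 4
At (3, -3): 37.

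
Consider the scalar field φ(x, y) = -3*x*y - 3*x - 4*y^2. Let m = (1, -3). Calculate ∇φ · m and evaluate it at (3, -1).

∂φ/∂x = -3*y - 3
∂φ/∂y = -3*x - 8*y
∇φ at (3, -1) = (0, -1)
∇φ · m = (0)(1) + (-1)(-3) = 3

3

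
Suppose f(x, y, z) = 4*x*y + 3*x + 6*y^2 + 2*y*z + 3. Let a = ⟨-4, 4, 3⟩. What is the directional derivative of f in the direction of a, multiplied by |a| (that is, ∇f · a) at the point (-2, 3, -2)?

∂f/∂x = 4*y + 3
∂f/∂y = 4*x + 12*y + 2*z
∂f/∂z = 2*y
∇f at (-2, 3, -2) = (15, 24, 6)
∇f · a = (15)(-4) + (24)(4) + (6)(3) = 54

54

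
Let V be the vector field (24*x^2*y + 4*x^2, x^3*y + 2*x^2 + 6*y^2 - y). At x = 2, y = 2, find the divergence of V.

239

∂V₁/∂x = 48*x*y + 8*x
∂V₂/∂y = x^3 + 12*y - 1
∇·V = x^3 + 48*x*y + 8*x + 12*y - 1
At (2, 2): 239.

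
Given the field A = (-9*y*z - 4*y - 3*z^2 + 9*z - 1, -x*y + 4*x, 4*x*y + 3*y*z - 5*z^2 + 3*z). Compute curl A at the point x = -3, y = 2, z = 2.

(-6, -29, 24)

(∇×A)₁ = ∂A₃/∂y − ∂A₂/∂z = 4*x + 3*z
(∇×A)₂ = ∂A₁/∂z − ∂A₃/∂x = -13*y - 6*z + 9
(∇×A)₃ = ∂A₂/∂x − ∂A₁/∂y = -y + 9*z + 8
∇×A = (4*x + 3*z, -13*y - 6*z + 9, -y + 9*z + 8)
At (-3, 2, 2): (-6, -29, 24).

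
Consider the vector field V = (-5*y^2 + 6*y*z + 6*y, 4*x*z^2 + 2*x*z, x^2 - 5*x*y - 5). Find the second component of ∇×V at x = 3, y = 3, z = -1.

(∇×V)_2 = ∂V₁/∂z − ∂V₃/∂x
= 6*y − (2*x - 5*y)
= -2*x + 11*y
At (3, 3, -1): 27.

27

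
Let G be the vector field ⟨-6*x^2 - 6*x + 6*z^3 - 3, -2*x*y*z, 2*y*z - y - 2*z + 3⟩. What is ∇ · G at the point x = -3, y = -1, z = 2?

38

∂G₁/∂x = -12*x - 6
∂G₂/∂y = -2*x*z
∂G₃/∂z = 2*y - 2
∇·G = -2*x*z - 12*x + 2*y - 8
At (-3, -1, 2): 38.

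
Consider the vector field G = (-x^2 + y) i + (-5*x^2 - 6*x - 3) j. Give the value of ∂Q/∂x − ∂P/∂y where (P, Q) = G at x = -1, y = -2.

∂G₂/∂x = -10*x - 6
∂G₁/∂y = 1
Scalar curl = -10*x - 7
At (-1, -2): 3.

3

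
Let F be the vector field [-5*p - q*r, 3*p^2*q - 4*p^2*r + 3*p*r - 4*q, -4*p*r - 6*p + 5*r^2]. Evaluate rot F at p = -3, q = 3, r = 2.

(45, 11, 2)

(∇×F)₁ = ∂F₃/∂q − ∂F₂/∂r = 4*p^2 - 3*p
(∇×F)₂ = ∂F₁/∂r − ∂F₃/∂p = -q + 4*r + 6
(∇×F)₃ = ∂F₂/∂p − ∂F₁/∂q = 6*p*q - 8*p*r + 4*r
∇×F = (4*p^2 - 3*p, -q + 4*r + 6, 6*p*q - 8*p*r + 4*r)
At (-3, 3, 2): (45, 11, 2).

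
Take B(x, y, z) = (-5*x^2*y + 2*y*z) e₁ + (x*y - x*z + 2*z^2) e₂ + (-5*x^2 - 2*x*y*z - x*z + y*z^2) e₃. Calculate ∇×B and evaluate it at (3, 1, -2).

(∇×B)₁ = ∂B₃/∂y − ∂B₂/∂z = -2*x*z + x + z^2 - 4*z
(∇×B)₂ = ∂B₁/∂z − ∂B₃/∂x = 10*x + 2*y*z + 2*y + z
(∇×B)₃ = ∂B₂/∂x − ∂B₁/∂y = 5*x^2 + y - 3*z
∇×B = (-2*x*z + x + z^2 - 4*z, 10*x + 2*y*z + 2*y + z, 5*x^2 + y - 3*z)
At (3, 1, -2): (27, 26, 52).

(27, 26, 52)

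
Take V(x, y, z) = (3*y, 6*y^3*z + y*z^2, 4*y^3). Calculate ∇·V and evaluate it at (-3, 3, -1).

∂V₁/∂x = 0
∂V₂/∂y = 18*y^2*z + z^2
∂V₃/∂z = 0
∇·V = 18*y^2*z + z^2
At (-3, 3, -1): -161.

-161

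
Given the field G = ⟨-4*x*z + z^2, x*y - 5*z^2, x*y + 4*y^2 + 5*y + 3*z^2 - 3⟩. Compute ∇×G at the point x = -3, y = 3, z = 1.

(36, 11, 3)

(∇×G)₁ = ∂G₃/∂y − ∂G₂/∂z = x + 8*y + 10*z + 5
(∇×G)₂ = ∂G₁/∂z − ∂G₃/∂x = -4*x - y + 2*z
(∇×G)₃ = ∂G₂/∂x − ∂G₁/∂y = y
∇×G = (x + 8*y + 10*z + 5, -4*x - y + 2*z, y)
At (-3, 3, 1): (36, 11, 3).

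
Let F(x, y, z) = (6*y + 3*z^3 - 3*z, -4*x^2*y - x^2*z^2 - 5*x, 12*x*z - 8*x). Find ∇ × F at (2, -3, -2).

(-16, 65, 21)

(∇×F)₁ = ∂F₃/∂y − ∂F₂/∂z = 2*x^2*z
(∇×F)₂ = ∂F₁/∂z − ∂F₃/∂x = 9*z^2 - 12*z + 5
(∇×F)₃ = ∂F₂/∂x − ∂F₁/∂y = -8*x*y - 2*x*z^2 - 11
∇×F = (2*x^2*z, 9*z^2 - 12*z + 5, -8*x*y - 2*x*z^2 - 11)
At (2, -3, -2): (-16, 65, 21).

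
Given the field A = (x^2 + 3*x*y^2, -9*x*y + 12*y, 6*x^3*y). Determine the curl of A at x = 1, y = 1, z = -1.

(∇×A)₁ = ∂A₃/∂y − ∂A₂/∂z = 6*x^3
(∇×A)₂ = ∂A₁/∂z − ∂A₃/∂x = -18*x^2*y
(∇×A)₃ = ∂A₂/∂x − ∂A₁/∂y = -6*x*y - 9*y
∇×A = (6*x^3, -18*x^2*y, -6*x*y - 9*y)
At (1, 1, -1): (6, -18, -15).

(6, -18, -15)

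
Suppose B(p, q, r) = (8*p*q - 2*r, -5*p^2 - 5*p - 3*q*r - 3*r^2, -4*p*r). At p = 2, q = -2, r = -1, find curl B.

(∇×B)₁ = ∂B₃/∂q − ∂B₂/∂r = 3*q + 6*r
(∇×B)₂ = ∂B₁/∂r − ∂B₃/∂p = 4*r - 2
(∇×B)₃ = ∂B₂/∂p − ∂B₁/∂q = -18*p - 5
∇×B = (3*q + 6*r, 4*r - 2, -18*p - 5)
At (2, -2, -1): (-12, -6, -41).

(-12, -6, -41)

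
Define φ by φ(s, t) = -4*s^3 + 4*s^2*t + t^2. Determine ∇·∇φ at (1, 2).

-6

∂²φ/∂s² = 8*(-3*s + t)
∂²φ/∂t² = 2
∇²φ = -24*s + 8*t + 2
At (1, 2): -6.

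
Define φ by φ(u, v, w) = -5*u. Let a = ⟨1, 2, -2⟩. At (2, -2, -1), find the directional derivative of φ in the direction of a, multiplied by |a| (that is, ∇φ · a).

∂φ/∂u = -5
∂φ/∂v = 0
∂φ/∂w = 0
∇φ at (2, -2, -1) = (-5, 0, 0)
∇φ · a = (-5)(1) + (0)(2) + (0)(-2) = -5

-5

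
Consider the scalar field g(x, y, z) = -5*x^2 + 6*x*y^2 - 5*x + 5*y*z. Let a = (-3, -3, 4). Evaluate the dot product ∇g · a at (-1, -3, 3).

∂g/∂x = -10*x + 6*y^2 - 5
∂g/∂y = 12*x*y + 5*z
∂g/∂z = 5*y
∇g at (-1, -3, 3) = (59, 51, -15)
∇g · a = (59)(-3) + (51)(-3) + (-15)(4) = -390

-390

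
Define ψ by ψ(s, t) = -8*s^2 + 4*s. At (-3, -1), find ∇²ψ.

-16

∂²ψ/∂s² = -16
∂²ψ/∂t² = 0
∇²ψ = -16
At (-3, -1): -16.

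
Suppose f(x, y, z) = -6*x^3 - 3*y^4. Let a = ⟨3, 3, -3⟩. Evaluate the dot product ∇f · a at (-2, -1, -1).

∂f/∂x = -18*x^2
∂f/∂y = -12*y^3
∂f/∂z = 0
∇f at (-2, -1, -1) = (-72, 12, 0)
∇f · a = (-72)(3) + (12)(3) + (0)(-3) = -180

-180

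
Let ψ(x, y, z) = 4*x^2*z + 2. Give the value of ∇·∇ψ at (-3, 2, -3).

-24

∂²ψ/∂x² = 8*z
∂²ψ/∂y² = 0
∂²ψ/∂z² = 0
∇²ψ = 8*z
At (-3, 2, -3): -24.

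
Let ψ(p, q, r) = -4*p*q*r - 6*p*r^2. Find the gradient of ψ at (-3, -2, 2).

(-8, 24, 48)

∂ψ/∂p = -4*q*r - 6*r^2
∂ψ/∂q = -4*p*r
∂ψ/∂r = -4*p*q - 12*p*r
∇ψ = (-4*q*r - 6*r^2, -4*p*r, -4*p*q - 12*p*r)
At (-3, -2, 2): (-8, 24, 48).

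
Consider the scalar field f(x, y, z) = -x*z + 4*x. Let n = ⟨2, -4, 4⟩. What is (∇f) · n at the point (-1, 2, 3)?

6

∂f/∂x = -z + 4
∂f/∂y = 0
∂f/∂z = -x
∇f at (-1, 2, 3) = (1, 0, 1)
∇f · n = (1)(2) + (0)(-4) + (1)(4) = 6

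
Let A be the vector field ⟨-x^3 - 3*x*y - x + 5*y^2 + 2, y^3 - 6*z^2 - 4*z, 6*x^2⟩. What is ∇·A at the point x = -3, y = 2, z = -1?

-22

∂A₁/∂x = -3*x^2 - 3*y - 1
∂A₂/∂y = 3*y^2
∂A₃/∂z = 0
∇·A = -3*x^2 + 3*y^2 - 3*y - 1
At (-3, 2, -1): -22.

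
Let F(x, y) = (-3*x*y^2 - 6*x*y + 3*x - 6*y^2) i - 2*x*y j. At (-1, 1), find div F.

∂F₁/∂x = -3*y^2 - 6*y + 3
∂F₂/∂y = -2*x
∇·F = -2*x - 3*y^2 - 6*y + 3
At (-1, 1): -4.

-4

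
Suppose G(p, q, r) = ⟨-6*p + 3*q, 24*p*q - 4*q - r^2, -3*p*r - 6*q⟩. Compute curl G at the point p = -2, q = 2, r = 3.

(0, 9, 45)

(∇×G)₁ = ∂G₃/∂q − ∂G₂/∂r = 2*r - 6
(∇×G)₂ = ∂G₁/∂r − ∂G₃/∂p = 3*r
(∇×G)₃ = ∂G₂/∂p − ∂G₁/∂q = 24*q - 3
∇×G = (2*r - 6, 3*r, 24*q - 3)
At (-2, 2, 3): (0, 9, 45).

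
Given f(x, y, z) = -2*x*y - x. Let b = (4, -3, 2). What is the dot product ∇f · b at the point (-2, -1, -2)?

∂f/∂x = -2*y - 1
∂f/∂y = -2*x
∂f/∂z = 0
∇f at (-2, -1, -2) = (1, 4, 0)
∇f · b = (1)(4) + (4)(-3) + (0)(2) = -8

-8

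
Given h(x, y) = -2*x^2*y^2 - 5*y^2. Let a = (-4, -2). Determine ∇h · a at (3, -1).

∂h/∂x = -4*x*y^2
∂h/∂y = -4*x^2*y - 10*y
∇h at (3, -1) = (-12, 46)
∇h · a = (-12)(-4) + (46)(-2) = -44

-44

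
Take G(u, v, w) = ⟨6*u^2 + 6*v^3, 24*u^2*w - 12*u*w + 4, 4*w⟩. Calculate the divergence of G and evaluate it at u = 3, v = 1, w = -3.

∂G₁/∂u = 12*u
∂G₂/∂v = 0
∂G₃/∂w = 4
∇·G = 12*u + 4
At (3, 1, -3): 40.

40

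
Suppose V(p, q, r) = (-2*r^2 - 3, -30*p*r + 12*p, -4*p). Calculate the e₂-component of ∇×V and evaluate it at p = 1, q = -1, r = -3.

(∇×V)_2 = ∂V₁/∂r − ∂V₃/∂p
= -4*r − (-4)
= -4*r + 4
At (1, -1, -3): 16.

16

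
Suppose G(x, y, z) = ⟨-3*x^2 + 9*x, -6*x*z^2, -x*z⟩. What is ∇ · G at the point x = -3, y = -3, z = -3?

30

∂G₁/∂x = -6*x + 9
∂G₂/∂y = 0
∂G₃/∂z = -x
∇·G = -7*x + 9
At (-3, -3, -3): 30.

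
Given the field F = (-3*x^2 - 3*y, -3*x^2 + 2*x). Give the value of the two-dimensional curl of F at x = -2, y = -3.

∂F₂/∂x = -6*x + 2
∂F₁/∂y = -3
Scalar curl = -6*x + 5
At (-2, -3): 17.

17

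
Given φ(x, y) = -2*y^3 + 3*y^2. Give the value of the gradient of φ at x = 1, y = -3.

∂φ/∂x = 0
∂φ/∂y = -6*y^2 + 6*y
∇φ = (0, -6*y^2 + 6*y)
At (1, -3): (0, -72).

(0, -72)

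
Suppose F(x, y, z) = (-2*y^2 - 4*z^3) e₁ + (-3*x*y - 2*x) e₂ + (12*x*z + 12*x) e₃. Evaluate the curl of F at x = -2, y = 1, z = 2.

(0, -84, -1)

(∇×F)₁ = ∂F₃/∂y − ∂F₂/∂z = 0
(∇×F)₂ = ∂F₁/∂z − ∂F₃/∂x = -12*z^2 - 12*z - 12
(∇×F)₃ = ∂F₂/∂x − ∂F₁/∂y = y - 2
∇×F = (0, -12*z^2 - 12*z - 12, y - 2)
At (-2, 1, 2): (0, -84, -1).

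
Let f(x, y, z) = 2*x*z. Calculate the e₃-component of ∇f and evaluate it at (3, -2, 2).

(∇f)_3 = ∂f/∂z = 2*x
At (3, -2, 2): 6.

6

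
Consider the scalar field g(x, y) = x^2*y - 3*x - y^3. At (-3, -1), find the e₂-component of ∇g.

(∇g)_2 = ∂g/∂y = x^2 - 3*y^2
At (-3, -1): 6.

6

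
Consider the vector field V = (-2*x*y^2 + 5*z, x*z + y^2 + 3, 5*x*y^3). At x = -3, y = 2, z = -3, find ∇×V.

(-177, -35, -27)

(∇×V)₁ = ∂V₃/∂y − ∂V₂/∂z = 15*x*y^2 - x
(∇×V)₂ = ∂V₁/∂z − ∂V₃/∂x = -5*y^3 + 5
(∇×V)₃ = ∂V₂/∂x − ∂V₁/∂y = 4*x*y + z
∇×V = (15*x*y^2 - x, -5*y^3 + 5, 4*x*y + z)
At (-3, 2, -3): (-177, -35, -27).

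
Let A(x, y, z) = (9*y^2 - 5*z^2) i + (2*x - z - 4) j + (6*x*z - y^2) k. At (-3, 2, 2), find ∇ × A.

(-3, -32, -34)

(∇×A)₁ = ∂A₃/∂y − ∂A₂/∂z = -2*y + 1
(∇×A)₂ = ∂A₁/∂z − ∂A₃/∂x = -16*z
(∇×A)₃ = ∂A₂/∂x − ∂A₁/∂y = -18*y + 2
∇×A = (-2*y + 1, -16*z, -18*y + 2)
At (-3, 2, 2): (-3, -32, -34).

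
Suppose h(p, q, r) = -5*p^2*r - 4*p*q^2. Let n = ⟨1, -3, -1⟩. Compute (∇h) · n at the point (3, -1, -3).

59

∂h/∂p = -10*p*r - 4*q^2
∂h/∂q = -8*p*q
∂h/∂r = -5*p^2
∇h at (3, -1, -3) = (86, 24, -45)
∇h · n = (86)(1) + (24)(-3) + (-45)(-1) = 59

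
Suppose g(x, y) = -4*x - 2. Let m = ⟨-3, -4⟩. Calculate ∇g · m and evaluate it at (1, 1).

∂g/∂x = -4
∂g/∂y = 0
∇g at (1, 1) = (-4, 0)
∇g · m = (-4)(-3) + (0)(-4) = 12

12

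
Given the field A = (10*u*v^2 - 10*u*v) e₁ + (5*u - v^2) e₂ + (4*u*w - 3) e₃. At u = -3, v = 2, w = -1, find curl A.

(∇×A)₁ = ∂A₃/∂v − ∂A₂/∂w = 0
(∇×A)₂ = ∂A₁/∂w − ∂A₃/∂u = -4*w
(∇×A)₃ = ∂A₂/∂u − ∂A₁/∂v = -20*u*v + 10*u + 5
∇×A = (0, -4*w, -20*u*v + 10*u + 5)
At (-3, 2, -1): (0, 4, 95).

(0, 4, 95)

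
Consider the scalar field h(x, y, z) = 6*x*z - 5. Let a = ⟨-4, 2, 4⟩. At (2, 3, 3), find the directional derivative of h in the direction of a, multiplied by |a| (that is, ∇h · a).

∂h/∂x = 6*z
∂h/∂y = 0
∂h/∂z = 6*x
∇h at (2, 3, 3) = (18, 0, 12)
∇h · a = (18)(-4) + (0)(2) + (12)(4) = -24

-24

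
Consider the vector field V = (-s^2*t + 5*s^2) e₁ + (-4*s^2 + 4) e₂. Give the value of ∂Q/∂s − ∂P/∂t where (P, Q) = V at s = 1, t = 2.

-7

∂V₂/∂s = -8*s
∂V₁/∂t = -s^2
Scalar curl = s^2 - 8*s
At (1, 2): -7.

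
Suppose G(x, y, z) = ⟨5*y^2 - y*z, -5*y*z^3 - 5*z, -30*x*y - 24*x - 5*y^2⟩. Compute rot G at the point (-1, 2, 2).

(135, 82, -18)

(∇×G)₁ = ∂G₃/∂y − ∂G₂/∂z = -30*x + 15*y*z^2 - 10*y + 5
(∇×G)₂ = ∂G₁/∂z − ∂G₃/∂x = 29*y + 24
(∇×G)₃ = ∂G₂/∂x − ∂G₁/∂y = -10*y + z
∇×G = (-30*x + 15*y*z^2 - 10*y + 5, 29*y + 24, -10*y + z)
At (-1, 2, 2): (135, 82, -18).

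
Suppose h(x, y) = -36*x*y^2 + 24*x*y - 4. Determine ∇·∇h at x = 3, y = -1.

-216

∂²h/∂x² = 0
∂²h/∂y² = -72*x
∇²h = -72*x
At (3, -1): -216.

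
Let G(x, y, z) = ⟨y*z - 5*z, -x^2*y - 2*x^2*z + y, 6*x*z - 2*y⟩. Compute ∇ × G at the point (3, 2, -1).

(16, 3, 1)

(∇×G)₁ = ∂G₃/∂y − ∂G₂/∂z = 2*x^2 - 2
(∇×G)₂ = ∂G₁/∂z − ∂G₃/∂x = y - 6*z - 5
(∇×G)₃ = ∂G₂/∂x − ∂G₁/∂y = -2*x*y - 4*x*z - z
∇×G = (2*x^2 - 2, y - 6*z - 5, -2*x*y - 4*x*z - z)
At (3, 2, -1): (16, 3, 1).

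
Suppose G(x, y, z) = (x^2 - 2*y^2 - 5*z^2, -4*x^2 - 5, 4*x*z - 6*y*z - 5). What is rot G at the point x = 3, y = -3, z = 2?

(-12, -28, -36)

(∇×G)₁ = ∂G₃/∂y − ∂G₂/∂z = -6*z
(∇×G)₂ = ∂G₁/∂z − ∂G₃/∂x = -14*z
(∇×G)₃ = ∂G₂/∂x − ∂G₁/∂y = -8*x + 4*y
∇×G = (-6*z, -14*z, -8*x + 4*y)
At (3, -3, 2): (-12, -28, -36).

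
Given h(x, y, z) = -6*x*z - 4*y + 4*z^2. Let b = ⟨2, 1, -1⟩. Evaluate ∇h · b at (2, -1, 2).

∂h/∂x = -6*z
∂h/∂y = -4
∂h/∂z = -6*x + 8*z
∇h at (2, -1, 2) = (-12, -4, 4)
∇h · b = (-12)(2) + (-4)(1) + (4)(-1) = -32

-32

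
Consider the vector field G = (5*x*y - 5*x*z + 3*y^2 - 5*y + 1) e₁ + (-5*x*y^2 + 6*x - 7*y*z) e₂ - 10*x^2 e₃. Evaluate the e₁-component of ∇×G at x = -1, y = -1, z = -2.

-7

(∇×G)_1 = ∂G₃/∂y − ∂G₂/∂z
= 0 − (-7*y)
= 7*y
At (-1, -1, -2): -7.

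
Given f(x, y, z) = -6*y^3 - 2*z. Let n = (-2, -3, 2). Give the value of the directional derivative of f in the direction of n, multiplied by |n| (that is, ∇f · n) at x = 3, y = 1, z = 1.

∂f/∂x = 0
∂f/∂y = -18*y^2
∂f/∂z = -2
∇f at (3, 1, 1) = (0, -18, -2)
∇f · n = (0)(-2) + (-18)(-3) + (-2)(2) = 50

50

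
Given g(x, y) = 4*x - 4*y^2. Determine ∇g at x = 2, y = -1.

(4, 8)

∂g/∂x = 4
∂g/∂y = -8*y
∇g = (4, -8*y)
At (2, -1): (4, 8).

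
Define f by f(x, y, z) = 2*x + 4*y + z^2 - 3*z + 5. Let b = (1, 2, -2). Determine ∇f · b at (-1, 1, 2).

8

∂f/∂x = 2
∂f/∂y = 4
∂f/∂z = 2*z - 3
∇f at (-1, 1, 2) = (2, 4, 1)
∇f · b = (2)(1) + (4)(2) + (1)(-2) = 8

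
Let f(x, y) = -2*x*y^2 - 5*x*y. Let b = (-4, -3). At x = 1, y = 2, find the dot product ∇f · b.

111

∂f/∂x = -2*y^2 - 5*y
∂f/∂y = -4*x*y - 5*x
∇f at (1, 2) = (-18, -13)
∇f · b = (-18)(-4) + (-13)(-3) = 111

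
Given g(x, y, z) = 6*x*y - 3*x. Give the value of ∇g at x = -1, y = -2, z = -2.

∂g/∂x = 6*y - 3
∂g/∂y = 6*x
∂g/∂z = 0
∇g = (6*y - 3, 6*x, 0)
At (-1, -2, -2): (-15, -6, 0).

(-15, -6, 0)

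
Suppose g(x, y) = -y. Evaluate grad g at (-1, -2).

(0, -1)

∂g/∂x = 0
∂g/∂y = -1
∇g = (0, -1)
At (-1, -2): (0, -1).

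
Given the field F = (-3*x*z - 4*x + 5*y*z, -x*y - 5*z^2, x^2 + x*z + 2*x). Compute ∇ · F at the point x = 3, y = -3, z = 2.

-10

∂F₁/∂x = -3*z - 4
∂F₂/∂y = -x
∂F₃/∂z = x
∇·F = -3*z - 4
At (3, -3, 2): -10.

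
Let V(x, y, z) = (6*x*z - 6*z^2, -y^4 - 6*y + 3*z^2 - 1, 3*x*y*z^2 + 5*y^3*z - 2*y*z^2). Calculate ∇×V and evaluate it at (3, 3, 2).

(286, -42, 0)

(∇×V)₁ = ∂V₃/∂y − ∂V₂/∂z = 3*x*z^2 + 15*y^2*z - 2*z^2 - 6*z
(∇×V)₂ = ∂V₁/∂z − ∂V₃/∂x = 6*x - 3*y*z^2 - 12*z
(∇×V)₃ = ∂V₂/∂x − ∂V₁/∂y = 0
∇×V = (3*x*z^2 + 15*y^2*z - 2*z^2 - 6*z, 6*x - 3*y*z^2 - 12*z, 0)
At (3, 3, 2): (286, -42, 0).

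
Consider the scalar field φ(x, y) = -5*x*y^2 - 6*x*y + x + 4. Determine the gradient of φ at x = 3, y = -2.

∂φ/∂x = -5*y^2 - 6*y + 1
∂φ/∂y = -10*x*y - 6*x
∇φ = (-5*y^2 - 6*y + 1, -10*x*y - 6*x)
At (3, -2): (-7, 42).

(-7, 42)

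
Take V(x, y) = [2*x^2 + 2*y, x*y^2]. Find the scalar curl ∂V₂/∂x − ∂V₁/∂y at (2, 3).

∂V₂/∂x = y^2
∂V₁/∂y = 2
Scalar curl = y^2 - 2
At (2, 3): 7.

7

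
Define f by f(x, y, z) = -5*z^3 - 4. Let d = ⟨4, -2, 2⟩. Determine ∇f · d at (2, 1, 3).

∂f/∂x = 0
∂f/∂y = 0
∂f/∂z = -15*z^2
∇f at (2, 1, 3) = (0, 0, -135)
∇f · d = (0)(4) + (0)(-2) + (-135)(2) = -270

-270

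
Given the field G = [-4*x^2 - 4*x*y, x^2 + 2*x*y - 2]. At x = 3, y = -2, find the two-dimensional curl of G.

14

∂G₂/∂x = 2*x + 2*y
∂G₁/∂y = -4*x
Scalar curl = 6*x + 2*y
At (3, -2): 14.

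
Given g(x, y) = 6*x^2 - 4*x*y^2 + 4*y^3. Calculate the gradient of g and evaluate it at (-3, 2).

∂g/∂x = 12*x - 4*y^2
∂g/∂y = -8*x*y + 12*y^2
∇g = (12*x - 4*y^2, -8*x*y + 12*y^2)
At (-3, 2): (-52, 96).

(-52, 96)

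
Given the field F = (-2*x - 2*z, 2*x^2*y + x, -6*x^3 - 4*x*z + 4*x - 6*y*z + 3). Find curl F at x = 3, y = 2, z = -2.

(12, 148, 25)

(∇×F)₁ = ∂F₃/∂y − ∂F₂/∂z = -6*z
(∇×F)₂ = ∂F₁/∂z − ∂F₃/∂x = 18*x^2 + 4*z - 6
(∇×F)₃ = ∂F₂/∂x − ∂F₁/∂y = 4*x*y + 1
∇×F = (-6*z, 18*x^2 + 4*z - 6, 4*x*y + 1)
At (3, 2, -2): (12, 148, 25).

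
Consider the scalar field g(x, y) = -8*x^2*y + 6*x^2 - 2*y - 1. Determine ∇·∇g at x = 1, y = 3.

∂²g/∂x² = 4*(-4*y + 3)
∂²g/∂y² = 0
∇²g = -16*y + 12
At (1, 3): -36.

-36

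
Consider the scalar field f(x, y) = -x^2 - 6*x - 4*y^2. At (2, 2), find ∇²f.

∂²f/∂x² = -2
∂²f/∂y² = -8
∇²f = -10
At (2, 2): -10.

-10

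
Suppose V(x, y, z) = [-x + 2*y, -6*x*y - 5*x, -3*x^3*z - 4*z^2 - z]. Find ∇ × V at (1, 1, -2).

(0, -18, -13)

(∇×V)₁ = ∂V₃/∂y − ∂V₂/∂z = 0
(∇×V)₂ = ∂V₁/∂z − ∂V₃/∂x = 9*x^2*z
(∇×V)₃ = ∂V₂/∂x − ∂V₁/∂y = -6*y - 7
∇×V = (0, 9*x^2*z, -6*y - 7)
At (1, 1, -2): (0, -18, -13).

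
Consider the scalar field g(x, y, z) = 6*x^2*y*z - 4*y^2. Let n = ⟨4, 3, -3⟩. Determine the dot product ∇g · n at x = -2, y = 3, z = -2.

∂g/∂x = 12*x*y*z
∂g/∂y = 6*x^2*z - 8*y
∂g/∂z = 6*x^2*y
∇g at (-2, 3, -2) = (144, -72, 72)
∇g · n = (144)(4) + (-72)(3) + (72)(-3) = 144

144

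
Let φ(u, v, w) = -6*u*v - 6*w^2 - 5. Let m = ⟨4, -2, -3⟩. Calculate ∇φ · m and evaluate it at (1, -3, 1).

120

∂φ/∂u = -6*v
∂φ/∂v = -6*u
∂φ/∂w = -12*w
∇φ at (1, -3, 1) = (18, -6, -12)
∇φ · m = (18)(4) + (-6)(-2) + (-12)(-3) = 120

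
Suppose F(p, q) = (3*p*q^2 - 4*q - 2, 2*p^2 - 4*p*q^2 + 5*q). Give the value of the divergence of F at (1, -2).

33

∂F₁/∂p = 3*q^2
∂F₂/∂q = -8*p*q + 5
∇·F = -8*p*q + 3*q^2 + 5
At (1, -2): 33.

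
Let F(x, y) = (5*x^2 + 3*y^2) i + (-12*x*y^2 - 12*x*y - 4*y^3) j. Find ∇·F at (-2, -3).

∂F₁/∂x = 10*x
∂F₂/∂y = -24*x*y - 12*x - 12*y^2
∇·F = -24*x*y - 2*x - 12*y^2
At (-2, -3): -248.

-248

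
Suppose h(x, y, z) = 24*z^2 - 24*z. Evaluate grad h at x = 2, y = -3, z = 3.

∂h/∂x = 0
∂h/∂y = 0
∂h/∂z = 48*z - 24
∇h = (0, 0, 48*z - 24)
At (2, -3, 3): (0, 0, 120).

(0, 0, 120)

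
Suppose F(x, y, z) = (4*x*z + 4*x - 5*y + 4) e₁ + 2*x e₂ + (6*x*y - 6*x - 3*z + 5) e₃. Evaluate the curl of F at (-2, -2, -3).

(-12, 10, 7)

(∇×F)₁ = ∂F₃/∂y − ∂F₂/∂z = 6*x
(∇×F)₂ = ∂F₁/∂z − ∂F₃/∂x = 4*x - 6*y + 6
(∇×F)₃ = ∂F₂/∂x − ∂F₁/∂y = 7
∇×F = (6*x, 4*x - 6*y + 6, 7)
At (-2, -2, -3): (-12, 10, 7).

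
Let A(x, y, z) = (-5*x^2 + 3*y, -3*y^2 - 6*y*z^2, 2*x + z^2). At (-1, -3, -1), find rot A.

(36, -2, -3)

(∇×A)₁ = ∂A₃/∂y − ∂A₂/∂z = 12*y*z
(∇×A)₂ = ∂A₁/∂z − ∂A₃/∂x = -2
(∇×A)₃ = ∂A₂/∂x − ∂A₁/∂y = -3
∇×A = (12*y*z, -2, -3)
At (-1, -3, -1): (36, -2, -3).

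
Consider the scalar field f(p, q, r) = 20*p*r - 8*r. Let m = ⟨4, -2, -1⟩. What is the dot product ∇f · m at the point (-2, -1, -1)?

∂f/∂p = 20*r
∂f/∂q = 0
∂f/∂r = 20*p - 8
∇f at (-2, -1, -1) = (-20, 0, -48)
∇f · m = (-20)(4) + (0)(-2) + (-48)(-1) = -32

-32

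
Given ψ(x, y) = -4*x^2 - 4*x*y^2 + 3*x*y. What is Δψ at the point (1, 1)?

∂²ψ/∂x² = -8
∂²ψ/∂y² = -8*x
∇²ψ = -8*x - 8
At (1, 1): -16.

-16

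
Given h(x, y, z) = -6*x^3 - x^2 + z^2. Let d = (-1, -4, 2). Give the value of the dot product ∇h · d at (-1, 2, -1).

12

∂h/∂x = -18*x^2 - 2*x
∂h/∂y = 0
∂h/∂z = 2*z
∇h at (-1, 2, -1) = (-16, 0, -2)
∇h · d = (-16)(-1) + (0)(-4) + (-2)(2) = 12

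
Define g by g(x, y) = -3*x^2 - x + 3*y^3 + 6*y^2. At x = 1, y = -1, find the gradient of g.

(-7, -3)

∂g/∂x = -6*x - 1
∂g/∂y = 9*y^2 + 12*y
∇g = (-6*x - 1, 9*y^2 + 12*y)
At (1, -1): (-7, -3).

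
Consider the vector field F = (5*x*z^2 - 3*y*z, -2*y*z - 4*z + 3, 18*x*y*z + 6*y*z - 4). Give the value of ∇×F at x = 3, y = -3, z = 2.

(118, 177, 6)

(∇×F)₁ = ∂F₃/∂y − ∂F₂/∂z = 18*x*z + 2*y + 6*z + 4
(∇×F)₂ = ∂F₁/∂z − ∂F₃/∂x = 10*x*z - 18*y*z - 3*y
(∇×F)₃ = ∂F₂/∂x − ∂F₁/∂y = 3*z
∇×F = (18*x*z + 2*y + 6*z + 4, 10*x*z - 18*y*z - 3*y, 3*z)
At (3, -3, 2): (118, 177, 6).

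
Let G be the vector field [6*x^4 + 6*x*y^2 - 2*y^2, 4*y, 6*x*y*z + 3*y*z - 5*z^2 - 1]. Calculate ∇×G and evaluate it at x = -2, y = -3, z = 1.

(∇×G)₁ = ∂G₃/∂y − ∂G₂/∂z = 6*x*z + 3*z
(∇×G)₂ = ∂G₁/∂z − ∂G₃/∂x = -6*y*z
(∇×G)₃ = ∂G₂/∂x − ∂G₁/∂y = -12*x*y + 4*y
∇×G = (6*x*z + 3*z, -6*y*z, -12*x*y + 4*y)
At (-2, -3, 1): (-9, 18, -84).

(-9, 18, -84)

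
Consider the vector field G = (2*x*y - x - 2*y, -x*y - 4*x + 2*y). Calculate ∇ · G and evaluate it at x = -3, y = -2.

∂G₁/∂x = 2*y - 1
∂G₂/∂y = -x + 2
∇·G = -x + 2*y + 1
At (-3, -2): 0.

0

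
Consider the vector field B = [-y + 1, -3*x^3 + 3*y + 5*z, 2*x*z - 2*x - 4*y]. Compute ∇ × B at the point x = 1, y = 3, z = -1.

(∇×B)₁ = ∂B₃/∂y − ∂B₂/∂z = -9
(∇×B)₂ = ∂B₁/∂z − ∂B₃/∂x = -2*z + 2
(∇×B)₃ = ∂B₂/∂x − ∂B₁/∂y = -9*x^2 + 1
∇×B = (-9, -2*z + 2, -9*x^2 + 1)
At (1, 3, -1): (-9, 4, -8).

(-9, 4, -8)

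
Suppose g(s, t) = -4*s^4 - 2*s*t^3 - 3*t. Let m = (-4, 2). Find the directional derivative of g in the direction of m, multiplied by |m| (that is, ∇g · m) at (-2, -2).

-486

∂g/∂s = -16*s^3 - 2*t^3
∂g/∂t = -6*s*t^2 - 3
∇g at (-2, -2) = (144, 45)
∇g · m = (144)(-4) + (45)(2) = -486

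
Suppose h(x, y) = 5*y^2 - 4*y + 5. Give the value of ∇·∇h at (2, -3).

10

∂²h/∂x² = 0
∂²h/∂y² = 10
∇²h = 10
At (2, -3): 10.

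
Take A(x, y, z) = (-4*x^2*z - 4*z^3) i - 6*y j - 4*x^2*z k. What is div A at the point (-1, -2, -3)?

∂A₁/∂x = -8*x*z
∂A₂/∂y = -6
∂A₃/∂z = -4*x^2
∇·A = -4*x^2 - 8*x*z - 6
At (-1, -2, -3): -34.

-34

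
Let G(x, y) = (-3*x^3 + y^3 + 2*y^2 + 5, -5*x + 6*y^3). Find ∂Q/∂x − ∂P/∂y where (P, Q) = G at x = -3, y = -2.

-9

∂G₂/∂x = -5
∂G₁/∂y = 3*y^2 + 4*y
Scalar curl = -3*y^2 - 4*y - 5
At (-3, -2): -9.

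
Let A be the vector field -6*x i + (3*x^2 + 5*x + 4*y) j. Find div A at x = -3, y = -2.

∂A₁/∂x = -6
∂A₂/∂y = 4
∇·A = -2
At (-3, -2): -2.

-2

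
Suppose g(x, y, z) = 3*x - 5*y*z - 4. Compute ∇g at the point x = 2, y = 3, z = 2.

(3, -10, -15)

∂g/∂x = 3
∂g/∂y = -5*z
∂g/∂z = -5*y
∇g = (3, -5*z, -5*y)
At (2, 3, 2): (3, -10, -15).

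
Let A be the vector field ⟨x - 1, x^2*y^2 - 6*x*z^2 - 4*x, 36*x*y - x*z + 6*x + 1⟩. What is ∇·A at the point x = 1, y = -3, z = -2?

-6

∂A₁/∂x = 1
∂A₂/∂y = 2*x^2*y
∂A₃/∂z = -x
∇·A = 2*x^2*y - x + 1
At (1, -3, -2): -6.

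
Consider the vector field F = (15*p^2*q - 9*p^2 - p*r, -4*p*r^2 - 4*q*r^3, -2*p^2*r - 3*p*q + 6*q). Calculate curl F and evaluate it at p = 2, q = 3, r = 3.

(372, 31, -96)

(∇×F)₁ = ∂F₃/∂q − ∂F₂/∂r = 8*p*r - 3*p + 12*q*r^2 + 6
(∇×F)₂ = ∂F₁/∂r − ∂F₃/∂p = 4*p*r - p + 3*q
(∇×F)₃ = ∂F₂/∂p − ∂F₁/∂q = -15*p^2 - 4*r^2
∇×F = (8*p*r - 3*p + 12*q*r^2 + 6, 4*p*r - p + 3*q, -15*p^2 - 4*r^2)
At (2, 3, 3): (372, 31, -96).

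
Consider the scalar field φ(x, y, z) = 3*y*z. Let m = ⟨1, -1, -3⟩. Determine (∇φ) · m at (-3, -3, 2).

21

∂φ/∂x = 0
∂φ/∂y = 3*z
∂φ/∂z = 3*y
∇φ at (-3, -3, 2) = (0, 6, -9)
∇φ · m = (0)(1) + (6)(-1) + (-9)(-3) = 21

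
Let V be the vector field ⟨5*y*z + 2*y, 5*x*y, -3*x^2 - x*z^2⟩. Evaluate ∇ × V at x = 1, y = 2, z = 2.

(∇×V)₁ = ∂V₃/∂y − ∂V₂/∂z = 0
(∇×V)₂ = ∂V₁/∂z − ∂V₃/∂x = 6*x + 5*y + z^2
(∇×V)₃ = ∂V₂/∂x − ∂V₁/∂y = 5*y - 5*z - 2
∇×V = (0, 6*x + 5*y + z^2, 5*y - 5*z - 2)
At (1, 2, 2): (0, 20, -2).

(0, 20, -2)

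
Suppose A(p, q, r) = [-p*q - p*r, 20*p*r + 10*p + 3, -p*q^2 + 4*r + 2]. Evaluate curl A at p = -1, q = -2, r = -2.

(16, 5, -31)

(∇×A)₁ = ∂A₃/∂q − ∂A₂/∂r = -2*p*q - 20*p
(∇×A)₂ = ∂A₁/∂r − ∂A₃/∂p = -p + q^2
(∇×A)₃ = ∂A₂/∂p − ∂A₁/∂q = p + 20*r + 10
∇×A = (-2*p*q - 20*p, -p + q^2, p + 20*r + 10)
At (-1, -2, -2): (16, 5, -31).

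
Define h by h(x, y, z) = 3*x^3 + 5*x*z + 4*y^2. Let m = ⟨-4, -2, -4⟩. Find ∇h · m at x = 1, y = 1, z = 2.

-112

∂h/∂x = 9*x^2 + 5*z
∂h/∂y = 8*y
∂h/∂z = 5*x
∇h at (1, 1, 2) = (19, 8, 5)
∇h · m = (19)(-4) + (8)(-2) + (5)(-4) = -112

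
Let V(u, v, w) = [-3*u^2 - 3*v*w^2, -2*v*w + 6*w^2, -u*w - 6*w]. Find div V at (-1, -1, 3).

-5

∂V₁/∂u = -6*u
∂V₂/∂v = -2*w
∂V₃/∂w = -u - 6
∇·V = -7*u - 2*w - 6
At (-1, -1, 3): -5.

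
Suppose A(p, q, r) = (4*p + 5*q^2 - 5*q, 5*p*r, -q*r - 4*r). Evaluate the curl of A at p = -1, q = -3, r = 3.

(∇×A)₁ = ∂A₃/∂q − ∂A₂/∂r = -5*p - r
(∇×A)₂ = ∂A₁/∂r − ∂A₃/∂p = 0
(∇×A)₃ = ∂A₂/∂p − ∂A₁/∂q = -10*q + 5*r + 5
∇×A = (-5*p - r, 0, -10*q + 5*r + 5)
At (-1, -3, 3): (2, 0, 50).

(2, 0, 50)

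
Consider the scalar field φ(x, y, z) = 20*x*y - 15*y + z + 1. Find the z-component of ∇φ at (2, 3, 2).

(∇φ)_3 = ∂φ/∂z = 1
At (2, 3, 2): 1.

1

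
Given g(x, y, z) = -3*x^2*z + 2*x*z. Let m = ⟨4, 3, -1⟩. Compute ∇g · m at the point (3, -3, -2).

149

∂g/∂x = -6*x*z + 2*z
∂g/∂y = 0
∂g/∂z = -3*x^2 + 2*x
∇g at (3, -3, -2) = (32, 0, -21)
∇g · m = (32)(4) + (0)(3) + (-21)(-1) = 149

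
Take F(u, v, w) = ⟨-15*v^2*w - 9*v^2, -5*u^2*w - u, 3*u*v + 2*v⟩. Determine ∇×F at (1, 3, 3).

(10, -144, 293)

(∇×F)₁ = ∂F₃/∂v − ∂F₂/∂w = 5*u^2 + 3*u + 2
(∇×F)₂ = ∂F₁/∂w − ∂F₃/∂u = -15*v^2 - 3*v
(∇×F)₃ = ∂F₂/∂u − ∂F₁/∂v = -10*u*w + 30*v*w + 18*v - 1
∇×F = (5*u^2 + 3*u + 2, -15*v^2 - 3*v, -10*u*w + 30*v*w + 18*v - 1)
At (1, 3, 3): (10, -144, 293).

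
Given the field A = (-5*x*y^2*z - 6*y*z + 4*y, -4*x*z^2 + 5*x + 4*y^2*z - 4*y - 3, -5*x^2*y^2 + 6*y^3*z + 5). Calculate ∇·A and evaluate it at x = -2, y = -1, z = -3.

∂A₁/∂x = -5*y^2*z
∂A₂/∂y = 8*y*z - 4
∂A₃/∂z = 6*y^3
∇·A = 6*y^3 - 5*y^2*z + 8*y*z - 4
At (-2, -1, -3): 29.

29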